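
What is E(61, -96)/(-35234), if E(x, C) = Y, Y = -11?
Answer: 11/35234 ≈ 0.00031220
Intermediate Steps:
E(x, C) = -11
E(61, -96)/(-35234) = -11/(-35234) = -11*(-1/35234) = 11/35234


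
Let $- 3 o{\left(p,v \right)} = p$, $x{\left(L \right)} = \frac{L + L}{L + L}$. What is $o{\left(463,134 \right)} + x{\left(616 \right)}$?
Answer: $- \frac{460}{3} \approx -153.33$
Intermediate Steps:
$x{\left(L \right)} = 1$ ($x{\left(L \right)} = \frac{2 L}{2 L} = 2 L \frac{1}{2 L} = 1$)
$o{\left(p,v \right)} = - \frac{p}{3}$
$o{\left(463,134 \right)} + x{\left(616 \right)} = \left(- \frac{1}{3}\right) 463 + 1 = - \frac{463}{3} + 1 = - \frac{460}{3}$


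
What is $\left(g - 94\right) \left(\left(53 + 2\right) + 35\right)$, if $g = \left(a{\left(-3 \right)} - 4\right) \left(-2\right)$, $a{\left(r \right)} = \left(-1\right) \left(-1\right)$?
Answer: $-7920$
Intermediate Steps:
$a{\left(r \right)} = 1$
$g = 6$ ($g = \left(1 - 4\right) \left(-2\right) = \left(-3\right) \left(-2\right) = 6$)
$\left(g - 94\right) \left(\left(53 + 2\right) + 35\right) = \left(6 - 94\right) \left(\left(53 + 2\right) + 35\right) = - 88 \left(55 + 35\right) = \left(-88\right) 90 = -7920$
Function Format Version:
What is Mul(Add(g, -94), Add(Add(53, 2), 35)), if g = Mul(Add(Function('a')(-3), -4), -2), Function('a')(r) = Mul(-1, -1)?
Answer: -7920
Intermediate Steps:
Function('a')(r) = 1
g = 6 (g = Mul(Add(1, -4), -2) = Mul(-3, -2) = 6)
Mul(Add(g, -94), Add(Add(53, 2), 35)) = Mul(Add(6, -94), Add(Add(53, 2), 35)) = Mul(-88, Add(55, 35)) = Mul(-88, 90) = -7920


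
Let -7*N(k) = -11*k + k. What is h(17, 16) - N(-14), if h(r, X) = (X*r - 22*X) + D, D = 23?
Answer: -37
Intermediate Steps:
N(k) = 10*k/7 (N(k) = -(-11*k + k)/7 = -(-10)*k/7 = 10*k/7)
h(r, X) = 23 - 22*X + X*r (h(r, X) = (X*r - 22*X) + 23 = (-22*X + X*r) + 23 = 23 - 22*X + X*r)
h(17, 16) - N(-14) = (23 - 22*16 + 16*17) - 10*(-14)/7 = (23 - 352 + 272) - 1*(-20) = -57 + 20 = -37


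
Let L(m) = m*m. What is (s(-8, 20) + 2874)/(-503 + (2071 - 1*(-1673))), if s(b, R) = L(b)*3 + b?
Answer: 3058/3241 ≈ 0.94354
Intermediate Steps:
L(m) = m**2
s(b, R) = b + 3*b**2 (s(b, R) = b**2*3 + b = 3*b**2 + b = b + 3*b**2)
(s(-8, 20) + 2874)/(-503 + (2071 - 1*(-1673))) = (-8*(1 + 3*(-8)) + 2874)/(-503 + (2071 - 1*(-1673))) = (-8*(1 - 24) + 2874)/(-503 + (2071 + 1673)) = (-8*(-23) + 2874)/(-503 + 3744) = (184 + 2874)/3241 = 3058*(1/3241) = 3058/3241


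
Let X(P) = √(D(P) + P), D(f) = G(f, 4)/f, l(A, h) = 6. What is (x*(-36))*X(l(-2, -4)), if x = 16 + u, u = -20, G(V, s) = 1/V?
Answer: 24*√217 ≈ 353.54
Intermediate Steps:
D(f) = f⁻² (D(f) = 1/(f*f) = f⁻²)
x = -4 (x = 16 - 20 = -4)
X(P) = √(P + P⁻²) (X(P) = √(P⁻² + P) = √(P + P⁻²))
(x*(-36))*X(l(-2, -4)) = (-4*(-36))*√(6 + 6⁻²) = 144*√(6 + 1/36) = 144*√(217/36) = 144*(√217/6) = 24*√217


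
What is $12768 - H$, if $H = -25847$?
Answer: $38615$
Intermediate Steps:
$12768 - H = 12768 - -25847 = 12768 + 25847 = 38615$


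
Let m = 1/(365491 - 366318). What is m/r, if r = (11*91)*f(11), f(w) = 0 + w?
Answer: -1/9106097 ≈ -1.0982e-7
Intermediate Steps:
f(w) = w
m = -1/827 (m = 1/(-827) = -1/827 ≈ -0.0012092)
r = 11011 (r = (11*91)*11 = 1001*11 = 11011)
m/r = -1/827/11011 = -1/827*1/11011 = -1/9106097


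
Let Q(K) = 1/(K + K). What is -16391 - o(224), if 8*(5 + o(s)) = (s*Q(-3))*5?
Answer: -49088/3 ≈ -16363.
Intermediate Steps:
Q(K) = 1/(2*K)
o(s) = -5 - 5*s/48 (o(s) = -5 + ((s*((½)/(-3)))*5)/8 = -5 + ((s*((½)*(-⅓)))*5)/8 = -5 + ((s*(-⅙))*5)/8 = -5 + (-s/6*5)/8 = -5 + (-5*s/6)/8 = -5 - 5*s/48)
-16391 - o(224) = -16391 - (-5 - 5/48*224) = -16391 - (-5 - 70/3) = -16391 - 1*(-85/3) = -16391 + 85/3 = -49088/3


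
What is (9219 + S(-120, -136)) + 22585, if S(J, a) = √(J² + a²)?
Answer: 31804 + 8*√514 ≈ 31985.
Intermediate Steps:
(9219 + S(-120, -136)) + 22585 = (9219 + √((-120)² + (-136)²)) + 22585 = (9219 + √(14400 + 18496)) + 22585 = (9219 + √32896) + 22585 = (9219 + 8*√514) + 22585 = 31804 + 8*√514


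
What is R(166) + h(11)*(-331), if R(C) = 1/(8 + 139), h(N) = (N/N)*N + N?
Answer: -1070453/147 ≈ -7282.0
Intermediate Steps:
h(N) = 2*N (h(N) = 1*N + N = N + N = 2*N)
R(C) = 1/147
R(166) + h(11)*(-331) = 1/147 + (2*11)*(-331) = 1/147 + 22*(-331) = 1/147 - 7282 = -1070453/147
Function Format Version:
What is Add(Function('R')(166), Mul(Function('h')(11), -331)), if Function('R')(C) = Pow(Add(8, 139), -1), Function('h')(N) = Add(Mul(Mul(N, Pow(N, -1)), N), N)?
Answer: Rational(-1070453, 147) ≈ -7282.0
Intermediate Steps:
Function('h')(N) = Mul(2, N) (Function('h')(N) = Add(Mul(1, N), N) = Add(N, N) = Mul(2, N))
Function('R')(C) = Rational(1, 147) (Function('R')(C) = Pow(147, -1) = Rational(1, 147))
Add(Function('R')(166), Mul(Function('h')(11), -331)) = Add(Rational(1, 147), Mul(Mul(2, 11), -331)) = Add(Rational(1, 147), Mul(22, -331)) = Add(Rational(1, 147), -7282) = Rational(-1070453, 147)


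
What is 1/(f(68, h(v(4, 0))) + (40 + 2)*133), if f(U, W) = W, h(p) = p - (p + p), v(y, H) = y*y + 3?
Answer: 1/5567 ≈ 0.00017963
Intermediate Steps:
v(y, H) = 3 + y² (v(y, H) = y² + 3 = 3 + y²)
h(p) = -p (h(p) = p - 2*p = -p)
1/(f(68, h(v(4, 0))) + (40 + 2)*133) = 1/(-(3 + 4²) + (40 + 2)*133) = 1/(-(3 + 16) + 42*133) = 1/(-1*19 + 5586) = 1/(-19 + 5586) = 1/5567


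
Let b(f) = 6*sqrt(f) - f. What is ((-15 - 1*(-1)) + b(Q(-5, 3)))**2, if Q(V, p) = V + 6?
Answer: 81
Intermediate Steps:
Q(V, p) = 6 + V
b(f) = -f + 6*sqrt(f)
((-15 - 1*(-1)) + b(Q(-5, 3)))**2 = ((-15 - 1*(-1)) + (-(6 - 5) + 6*sqrt(6 - 5)))**2 = ((-15 + 1) + (-1*1 + 6*sqrt(1)))**2 = (-14 + (-1 + 6*1))**2 = (-14 + (-1 + 6))**2 = (-14 + 5)**2 = (-9)**2 = 81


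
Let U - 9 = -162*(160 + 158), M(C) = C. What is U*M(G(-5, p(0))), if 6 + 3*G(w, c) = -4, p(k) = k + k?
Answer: 171690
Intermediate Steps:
p(k) = 2*k
G(w, c) = -10/3 (G(w, c) = -2 + (1/3)*(-4) = -2 - 4/3 = -10/3)
U = -51507 (U = 9 - 162*(160 + 158) = 9 - 162*318 = 9 - 51516 = -51507)
U*M(G(-5, p(0))) = -51507*(-10/3) = 171690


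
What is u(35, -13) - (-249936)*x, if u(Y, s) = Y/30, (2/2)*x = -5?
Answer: -7498073/6 ≈ -1.2497e+6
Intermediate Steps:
x = -5
u(Y, s) = Y/30 (u(Y, s) = Y*(1/30) = Y/30)
u(35, -13) - (-249936)*x = (1/30)*35 - (-249936)*(-5) = 7/6 - 1524*820 = 7/6 - 1249680 = -7498073/6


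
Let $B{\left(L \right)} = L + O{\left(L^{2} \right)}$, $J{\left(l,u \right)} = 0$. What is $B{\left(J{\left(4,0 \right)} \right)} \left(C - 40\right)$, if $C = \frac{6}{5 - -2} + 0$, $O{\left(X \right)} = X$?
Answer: $0$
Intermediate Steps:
$B{\left(L \right)} = L + L^{2}$
$C = \frac{6}{7}$ ($C = \frac{6}{5 + 2} + 0 = \frac{6}{7} + 0 = \frac{6}{7} \approx 0.85714$)
$B{\left(J{\left(4,0 \right)} \right)} \left(C - 40\right) = 0 \left(1 + 0\right) \left(\frac{6}{7} - 40\right) = 0 \cdot 1 \left(- \frac{274}{7}\right) = 0 \left(- \frac{274}{7}\right) = 0$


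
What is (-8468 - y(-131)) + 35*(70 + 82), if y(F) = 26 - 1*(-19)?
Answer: -3193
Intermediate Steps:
y(F) = 45 (y(F) = 26 + 19 = 45)
(-8468 - y(-131)) + 35*(70 + 82) = (-8468 - 1*45) + 35*(70 + 82) = (-8468 - 45) + 35*152 = -8513 + 5320 = -3193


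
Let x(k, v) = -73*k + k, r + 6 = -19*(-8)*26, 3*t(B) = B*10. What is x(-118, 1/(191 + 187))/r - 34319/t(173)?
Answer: -195785121/3413290 ≈ -57.360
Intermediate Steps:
t(B) = 10*B/3 (t(B) = (B*10)/3 = (10*B)/3 = 10*B/3)
r = 3946 (r = -6 - 19*(-8)*26 = -6 + 152*26 = -6 + 3952 = 3946)
x(k, v) = -72*k
x(-118, 1/(191 + 187))/r - 34319/t(173) = -72*(-118)/3946 - 34319/((10/3)*173) = 8496*(1/3946) - 34319/1730/3 = 4248/1973 - 34319*3/1730 = 4248/1973 - 102957/1730 = -195785121/3413290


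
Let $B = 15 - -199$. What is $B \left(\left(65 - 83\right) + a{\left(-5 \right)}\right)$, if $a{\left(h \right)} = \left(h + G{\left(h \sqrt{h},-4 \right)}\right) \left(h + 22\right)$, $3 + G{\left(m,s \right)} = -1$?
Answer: $-36594$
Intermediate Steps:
$G{\left(m,s \right)} = -4$ ($G{\left(m,s \right)} = -3 - 1 = -4$)
$a{\left(h \right)} = \left(-4 + h\right) \left(22 + h\right)$ ($a{\left(h \right)} = \left(h - 4\right) \left(h + 22\right) = \left(-4 + h\right) \left(22 + h\right)$)
$B = 214$ ($B = 15 + 199 = 214$)
$B \left(\left(65 - 83\right) + a{\left(-5 \right)}\right) = 214 \left(\left(65 - 83\right) + \left(-88 + \left(-5\right)^{2} + 18 \left(-5\right)\right)\right) = 214 \left(\left(65 - 83\right) - 153\right) = 214 \left(-18 - 153\right) = 214 \left(-171\right) = -36594$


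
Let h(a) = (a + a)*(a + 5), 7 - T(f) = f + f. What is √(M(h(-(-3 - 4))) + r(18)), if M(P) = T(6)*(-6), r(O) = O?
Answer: 4*√3 ≈ 6.9282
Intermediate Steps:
T(f) = 7 - 2*f (T(f) = 7 - (f + f) = 7 - 2*f)
h(a) = 2*a*(5 + a) (h(a) = (2*a)*(5 + a) = 2*a*(5 + a))
M(P) = 30 (M(P) = (7 - 2*6)*(-6) = (7 - 12)*(-6) = -5*(-6) = 30)
√(M(h(-(-3 - 4))) + r(18)) = √(30 + 18) = √48 = 4*√3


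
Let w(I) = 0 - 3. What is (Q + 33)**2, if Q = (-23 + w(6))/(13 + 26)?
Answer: 9409/9 ≈ 1045.4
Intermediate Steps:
w(I) = -3
Q = -2/3 (Q = (-23 - 3)/(13 + 26) = -26/39 = -26*1/39 = -2/3 ≈ -0.66667)
(Q + 33)**2 = (-2/3 + 33)**2 = (97/3)**2 = 9409/9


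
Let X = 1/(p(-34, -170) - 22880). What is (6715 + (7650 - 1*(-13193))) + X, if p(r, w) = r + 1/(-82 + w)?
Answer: 159128958330/5774329 ≈ 27558.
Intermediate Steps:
X = -252/5774329 (X = 1/((1 - 82*(-34) - 34*(-170))/(-82 - 170) - 22880) = 1/((1 + 2788 + 5780)/(-252) - 22880) = 1/(-1/252*8569 - 22880) = 1/(-8569/252 - 22880) = 1/(-5774329/252) = -252/5774329 ≈ -4.3641e-5)
(6715 + (7650 - 1*(-13193))) + X = (6715 + (7650 - 1*(-13193))) - 252/5774329 = (6715 + (7650 + 13193)) - 252/5774329 = (6715 + 20843) - 252/5774329 = 27558 - 252/5774329 = 159128958330/5774329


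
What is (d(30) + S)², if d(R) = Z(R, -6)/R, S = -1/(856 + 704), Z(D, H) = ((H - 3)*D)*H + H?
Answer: 7043741329/2433600 ≈ 2894.4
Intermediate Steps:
Z(D, H) = H + D*H*(-3 + H) (Z(D, H) = ((-3 + H)*D)*H + H = (D*(-3 + H))*H + H = D*H*(-3 + H) + H = H + D*H*(-3 + H))
S = -1/1560 ≈ -0.00064103
d(R) = (-6 + 54*R)/R (d(R) = (-6*(1 - 3*R + R*(-6)))/R = (-6*(1 - 3*R - 6*R))/R = (-6*(1 - 9*R))/R = (-6 + 54*R)/R)
(d(30) + S)² = ((54 - 6/30) - 1/1560)² = ((54 - 6*1/30) - 1/1560)² = ((54 - ⅕) - 1/1560)² = (269/5 - 1/1560)² = (83927/1560)² = 7043741329/2433600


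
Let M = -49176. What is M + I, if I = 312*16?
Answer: -44184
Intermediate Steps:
I = 4992
M + I = -49176 + 4992 = -44184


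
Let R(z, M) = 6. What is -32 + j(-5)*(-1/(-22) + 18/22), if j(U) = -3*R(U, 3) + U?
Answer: -1141/22 ≈ -51.864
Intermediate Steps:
j(U) = -18 + U (j(U) = -3*6 + U = -18 + U)
-32 + j(-5)*(-1/(-22) + 18/22) = -32 + (-18 - 5)*(-1/(-22) + 18/22) = -32 - 23*(-1*(-1/22) + 18*(1/22)) = -32 - 23*(1/22 + 9/11) = -32 - 23*19/22 = -32 - 437/22 = -1141/22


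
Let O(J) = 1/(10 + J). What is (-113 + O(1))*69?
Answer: -85698/11 ≈ -7790.7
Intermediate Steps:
(-113 + O(1))*69 = (-113 + 1/(10 + 1))*69 = (-113 + 1/11)*69 = -1242/11*69 = -85698/11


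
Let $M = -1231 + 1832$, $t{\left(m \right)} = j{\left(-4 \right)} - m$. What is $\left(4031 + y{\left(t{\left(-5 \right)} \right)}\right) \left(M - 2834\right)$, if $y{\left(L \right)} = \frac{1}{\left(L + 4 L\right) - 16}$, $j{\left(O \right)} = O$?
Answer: $-9001020$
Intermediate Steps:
$t{\left(m \right)} = -4 - m$
$M = 601$
$y{\left(L \right)} = \frac{1}{-16 + 5 L}$ ($y{\left(L \right)} = \frac{1}{5 L - 16} = \frac{1}{-16 + 5 L}$)
$\left(4031 + y{\left(t{\left(-5 \right)} \right)}\right) \left(M - 2834\right) = \left(4031 + \frac{1}{-16 + 5 \left(-4 - -5\right)}\right) \left(601 - 2834\right) = \left(4031 + \frac{1}{-16 + 5 \left(-4 + 5\right)}\right) \left(-2233\right) = \left(4031 + \frac{1}{-16 + 5 \cdot 1}\right) \left(-2233\right) = \left(4031 + \frac{1}{-16 + 5}\right) \left(-2233\right) = \left(4031 + \frac{1}{-11}\right) \left(-2233\right) = \left(4031 - \frac{1}{11}\right) \left(-2233\right) = \frac{44340}{11} \left(-2233\right) = -9001020$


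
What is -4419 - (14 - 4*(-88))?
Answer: -4785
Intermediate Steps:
-4419 - (14 - 4*(-88)) = -4419 - (14 + 352) = -4419 - 1*366 = -4419 - 366 = -4785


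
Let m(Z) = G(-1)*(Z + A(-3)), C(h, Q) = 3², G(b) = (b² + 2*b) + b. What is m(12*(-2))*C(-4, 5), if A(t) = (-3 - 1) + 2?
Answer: 468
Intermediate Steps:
G(b) = b² + 3*b
C(h, Q) = 9
A(t) = -2 (A(t) = -4 + 2 = -2)
m(Z) = 4 - 2*Z (m(Z) = (-(3 - 1))*(Z - 2) = (-1*2)*(-2 + Z) = -2*(-2 + Z) = 4 - 2*Z)
m(12*(-2))*C(-4, 5) = (4 - 24*(-2))*9 = (4 - 2*(-24))*9 = (4 + 48)*9 = 52*9 = 468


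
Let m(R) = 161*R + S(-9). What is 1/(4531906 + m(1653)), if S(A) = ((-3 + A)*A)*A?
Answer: 1/4797067 ≈ 2.0846e-7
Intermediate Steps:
S(A) = A²*(-3 + A) (S(A) = (A*(-3 + A))*A = A²*(-3 + A))
m(R) = -972 + 161*R (m(R) = 161*R + (-9)²*(-3 - 9) = 161*R + 81*(-12) = 161*R - 972 = -972 + 161*R)
1/(4531906 + m(1653)) = 1/(4531906 + (-972 + 161*1653)) = 1/(4531906 + (-972 + 266133)) = 1/(4531906 + 265161) = 1/4797067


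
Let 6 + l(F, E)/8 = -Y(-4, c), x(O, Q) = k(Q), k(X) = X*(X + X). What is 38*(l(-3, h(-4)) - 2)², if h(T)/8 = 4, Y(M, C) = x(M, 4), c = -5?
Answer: 3558168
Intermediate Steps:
k(X) = 2*X² (k(X) = X*(2*X) = 2*X²)
x(O, Q) = 2*Q²
Y(M, C) = 32 (Y(M, C) = 2*4² = 2*16 = 32)
h(T) = 32 (h(T) = 8*4 = 32)
l(F, E) = -304 (l(F, E) = -48 + 8*(-1*32) = -48 + 8*(-32) = -48 - 256 = -304)
38*(l(-3, h(-4)) - 2)² = 38*(-304 - 2)² = 38*(-306)² = 38*93636 = 3558168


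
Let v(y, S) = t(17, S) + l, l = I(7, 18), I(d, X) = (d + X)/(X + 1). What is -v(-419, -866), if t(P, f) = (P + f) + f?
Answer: 32560/19 ≈ 1713.7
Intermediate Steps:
I(d, X) = (X + d)/(1 + X)
l = 25/19 (l = (18 + 7)/(1 + 18) = 25/19 ≈ 1.3158)
t(P, f) = P + 2*f
v(y, S) = 348/19 + 2*S (v(y, S) = (17 + 2*S) + 25/19 = 348/19 + 2*S)
-v(-419, -866) = -(348/19 + 2*(-866)) = -(348/19 - 1732) = -1*(-32560/19) = 32560/19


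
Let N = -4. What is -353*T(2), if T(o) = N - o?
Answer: 2118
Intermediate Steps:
T(o) = -4 - o
-353*T(2) = -353*(-4 - 1*2) = -353*(-4 - 2) = -353*(-6) = 2118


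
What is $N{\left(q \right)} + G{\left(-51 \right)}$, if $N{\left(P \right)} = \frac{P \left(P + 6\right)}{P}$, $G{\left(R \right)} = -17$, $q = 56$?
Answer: $45$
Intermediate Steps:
$N{\left(P \right)} = 6 + P$ ($N{\left(P \right)} = \frac{P \left(6 + P\right)}{P} = 6 + P$)
$N{\left(q \right)} + G{\left(-51 \right)} = \left(6 + 56\right) - 17 = 62 - 17 = 45$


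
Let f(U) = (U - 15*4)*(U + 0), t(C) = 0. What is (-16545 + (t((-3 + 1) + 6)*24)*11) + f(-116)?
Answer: 3871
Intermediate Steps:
f(U) = U*(-60 + U) (f(U) = (U - 60)*U = (-60 + U)*U = U*(-60 + U))
(-16545 + (t((-3 + 1) + 6)*24)*11) + f(-116) = (-16545 + (0*24)*11) - 116*(-60 - 116) = (-16545 + 0*11) - 116*(-176) = (-16545 + 0) + 20416 = -16545 + 20416 = 3871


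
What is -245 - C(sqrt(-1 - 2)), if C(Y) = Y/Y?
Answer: -246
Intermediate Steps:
C(Y) = 1
-245 - C(sqrt(-1 - 2)) = -245 - 1*1 = -245 - 1 = -246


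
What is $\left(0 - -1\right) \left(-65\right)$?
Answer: $-65$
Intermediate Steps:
$\left(0 - -1\right) \left(-65\right) = \left(0 + 1\right) \left(-65\right) = 1 \left(-65\right) = -65$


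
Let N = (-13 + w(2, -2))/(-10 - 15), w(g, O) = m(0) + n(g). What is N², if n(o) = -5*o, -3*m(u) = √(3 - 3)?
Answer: 529/625 ≈ 0.84640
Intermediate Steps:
m(u) = 0 (m(u) = -√(3 - 3)/3 = -√0/3 = -⅓*0 = 0)
w(g, O) = -5*g (w(g, O) = 0 - 5*g = -5*g)
N = 23/25 (N = (-13 - 5*2)/(-10 - 15) = (-13 - 10)/(-25) = -23*(-1/25) = 23/25 ≈ 0.92000)
N² = (23/25)² = 529/625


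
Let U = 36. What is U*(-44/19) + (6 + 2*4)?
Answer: -1318/19 ≈ -69.368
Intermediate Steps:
U*(-44/19) + (6 + 2*4) = 36*(-44/19) + (6 + 2*4) = 36*(-44*1/19) + (6 + 8) = 36*(-44/19) + 14 = -1584/19 + 14 = -1318/19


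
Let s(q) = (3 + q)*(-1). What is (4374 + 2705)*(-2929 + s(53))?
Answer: -21130815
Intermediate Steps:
s(q) = -3 - q
(4374 + 2705)*(-2929 + s(53)) = (4374 + 2705)*(-2929 + (-3 - 1*53)) = 7079*(-2929 + (-3 - 53)) = 7079*(-2929 - 56) = 7079*(-2985) = -21130815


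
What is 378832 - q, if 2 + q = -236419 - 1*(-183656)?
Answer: 431597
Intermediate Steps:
q = -52765 (q = -2 + (-236419 - 1*(-183656)) = -2 + (-236419 + 183656) = -2 - 52763 = -52765)
378832 - q = 378832 - 1*(-52765) = 378832 + 52765 = 431597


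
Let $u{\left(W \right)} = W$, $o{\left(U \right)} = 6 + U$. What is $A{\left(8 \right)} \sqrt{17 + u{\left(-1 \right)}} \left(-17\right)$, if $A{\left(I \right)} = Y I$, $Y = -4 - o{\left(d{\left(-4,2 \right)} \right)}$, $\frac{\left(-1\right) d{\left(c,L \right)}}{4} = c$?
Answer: $14144$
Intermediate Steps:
$d{\left(c,L \right)} = - 4 c$
$Y = -26$ ($Y = -4 - \left(6 - -16\right) = -4 - \left(6 + 16\right) = -4 - 22 = -26$)
$A{\left(I \right)} = - 26 I$
$A{\left(8 \right)} \sqrt{17 + u{\left(-1 \right)}} \left(-17\right) = \left(-26\right) 8 \sqrt{17 - 1} \left(-17\right) = - 208 \sqrt{16} \left(-17\right) = \left(-208\right) 4 \left(-17\right) = \left(-832\right) \left(-17\right) = 14144$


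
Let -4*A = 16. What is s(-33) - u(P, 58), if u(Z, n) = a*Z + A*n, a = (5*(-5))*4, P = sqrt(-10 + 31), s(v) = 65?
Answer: 297 + 100*sqrt(21) ≈ 755.26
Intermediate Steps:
A = -4 (A = -1/4*16 = -4)
P = sqrt(21) ≈ 4.5826
a = -100 (a = -25*4 = -100)
u(Z, n) = -100*Z - 4*n
s(-33) - u(P, 58) = 65 - (-100*sqrt(21) - 4*58) = 65 - (-100*sqrt(21) - 232) = 65 - (-232 - 100*sqrt(21)) = 65 + (232 + 100*sqrt(21)) = 297 + 100*sqrt(21)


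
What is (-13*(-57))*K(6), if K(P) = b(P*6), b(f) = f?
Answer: 26676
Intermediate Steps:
K(P) = 6*P (K(P) = P*6 = 6*P)
(-13*(-57))*K(6) = (-13*(-57))*(6*6) = 741*36 = 26676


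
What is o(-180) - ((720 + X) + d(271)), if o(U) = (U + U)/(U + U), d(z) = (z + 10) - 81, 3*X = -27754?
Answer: 24997/3 ≈ 8332.3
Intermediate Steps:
X = -27754/3 (X = (1/3)*(-27754) = -27754/3 ≈ -9251.3)
d(z) = -71 + z (d(z) = (10 + z) - 81 = -71 + z)
o(U) = 1 (o(U) = (2*U)/((2*U)) = (2*U)*(1/(2*U)) = 1)
o(-180) - ((720 + X) + d(271)) = 1 - ((720 - 27754/3) + (-71 + 271)) = 1 - (-25594/3 + 200) = 1 - 1*(-24994/3) = 1 + 24994/3 = 24997/3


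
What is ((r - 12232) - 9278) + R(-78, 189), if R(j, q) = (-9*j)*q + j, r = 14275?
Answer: 125365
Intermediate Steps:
R(j, q) = j - 9*j*q (R(j, q) = -9*j*q + j = j - 9*j*q)
((r - 12232) - 9278) + R(-78, 189) = ((14275 - 12232) - 9278) - 78*(1 - 9*189) = (2043 - 9278) - 78*(1 - 1701) = -7235 - 78*(-1700) = -7235 + 132600 = 125365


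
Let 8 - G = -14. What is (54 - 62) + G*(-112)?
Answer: -2472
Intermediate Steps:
G = 22 (G = 8 - 1*(-14) = 8 + 14 = 22)
(54 - 62) + G*(-112) = (54 - 62) + 22*(-112) = -8 - 2464 = -2472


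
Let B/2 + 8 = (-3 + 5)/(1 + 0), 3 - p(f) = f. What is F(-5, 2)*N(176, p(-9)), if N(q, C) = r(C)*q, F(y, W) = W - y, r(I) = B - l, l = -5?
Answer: -8624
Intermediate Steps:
p(f) = 3 - f
B = -12 (B = -16 + 2*((-3 + 5)/(1 + 0)) = -16 + 2*(2/1) = -16 + 2*(2*1) = -16 + 2*2 = -16 + 4 = -12)
r(I) = -7 (r(I) = -12 - 1*(-5) = -12 + 5 = -7)
N(q, C) = -7*q
F(-5, 2)*N(176, p(-9)) = (2 - 1*(-5))*(-7*176) = (2 + 5)*(-1232) = 7*(-1232) = -8624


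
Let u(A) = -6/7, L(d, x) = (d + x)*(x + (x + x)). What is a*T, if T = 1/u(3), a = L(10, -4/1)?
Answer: 84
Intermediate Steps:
L(d, x) = 3*x*(d + x) (L(d, x) = (d + x)*(x + 2*x) = (d + x)*(3*x) = 3*x*(d + x))
u(A) = -6/7 (u(A) = -6*1/7 = -6/7)
a = -72 (a = 3*(-4/1)*(10 - 4/1) = 3*(-4*1)*(10 - 4*1) = 3*(-4)*(10 - 4) = 3*(-4)*6 = -72)
T = -7/6 (T = 1/(-6/7) = -7/6 ≈ -1.1667)
a*T = -72*(-7/6) = 84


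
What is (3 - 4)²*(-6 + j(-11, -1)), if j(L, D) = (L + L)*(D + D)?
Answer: 38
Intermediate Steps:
j(L, D) = 4*D*L (j(L, D) = (2*L)*(2*D) = 4*D*L)
(3 - 4)²*(-6 + j(-11, -1)) = (3 - 4)²*(-6 + 4*(-1)*(-11)) = (-1)²*(-6 + 44) = 1*38 = 38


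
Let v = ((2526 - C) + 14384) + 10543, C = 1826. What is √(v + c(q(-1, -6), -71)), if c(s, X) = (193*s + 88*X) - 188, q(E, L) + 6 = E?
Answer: 4*√1115 ≈ 133.57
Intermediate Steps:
q(E, L) = -6 + E
c(s, X) = -188 + 88*X + 193*s (c(s, X) = (88*X + 193*s) - 188 = -188 + 88*X + 193*s)
v = 25627 (v = ((2526 - 1*1826) + 14384) + 10543 = ((2526 - 1826) + 14384) + 10543 = (700 + 14384) + 10543 = 15084 + 10543 = 25627)
√(v + c(q(-1, -6), -71)) = √(25627 + (-188 + 88*(-71) + 193*(-6 - 1))) = √(25627 + (-188 - 6248 + 193*(-7))) = √(25627 + (-188 - 6248 - 1351)) = √(25627 - 7787) = √17840 = 4*√1115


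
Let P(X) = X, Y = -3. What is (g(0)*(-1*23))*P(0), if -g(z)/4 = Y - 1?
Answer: 0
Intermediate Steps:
g(z) = 16 (g(z) = -4*(-3 - 1) = -4*(-4) = 16)
(g(0)*(-1*23))*P(0) = (16*(-1*23))*0 = (16*(-23))*0 = -368*0 = 0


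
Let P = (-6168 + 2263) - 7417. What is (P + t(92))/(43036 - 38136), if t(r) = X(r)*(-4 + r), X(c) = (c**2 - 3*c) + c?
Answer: 51237/350 ≈ 146.39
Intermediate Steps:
X(c) = c**2 - 2*c
P = -11322 (P = -3905 - 7417 = -11322)
t(r) = r*(-4 + r)*(-2 + r) (t(r) = (r*(-2 + r))*(-4 + r) = r*(-4 + r)*(-2 + r))
(P + t(92))/(43036 - 38136) = (-11322 + 92*(-4 + 92)*(-2 + 92))/(43036 - 38136) = (-11322 + 92*88*90)/4900 = (-11322 + 728640)*(1/4900) = 717318*(1/4900) = 51237/350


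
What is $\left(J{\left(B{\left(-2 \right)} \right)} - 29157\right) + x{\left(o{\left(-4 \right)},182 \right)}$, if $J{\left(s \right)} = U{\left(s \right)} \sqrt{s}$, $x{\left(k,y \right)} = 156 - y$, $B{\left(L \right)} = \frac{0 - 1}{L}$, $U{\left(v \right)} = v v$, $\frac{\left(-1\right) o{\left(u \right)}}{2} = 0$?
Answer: $-29183 + \frac{\sqrt{2}}{8} \approx -29183.0$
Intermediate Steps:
$o{\left(u \right)} = 0$ ($o{\left(u \right)} = \left(-2\right) 0 = 0$)
$U{\left(v \right)} = v^{2}$
$B{\left(L \right)} = - \frac{1}{L}$ ($B{\left(L \right)} = \frac{0 - 1}{L} = - \frac{1}{L}$)
$J{\left(s \right)} = s^{\frac{5}{2}}$ ($J{\left(s \right)} = s^{2} \sqrt{s} = s^{\frac{5}{2}}$)
$\left(J{\left(B{\left(-2 \right)} \right)} - 29157\right) + x{\left(o{\left(-4 \right)},182 \right)} = \left(\left(- \frac{1}{-2}\right)^{\frac{5}{2}} - 29157\right) + \left(156 - 182\right) = \left(\left(\left(-1\right) \left(- \frac{1}{2}\right)\right)^{\frac{5}{2}} - 29157\right) + \left(156 - 182\right) = \left(\left(\frac{1}{2}\right)^{\frac{5}{2}} - 29157\right) - 26 = \left(\frac{\sqrt{2}}{8} - 29157\right) - 26 = \left(-29157 + \frac{\sqrt{2}}{8}\right) - 26 = -29183 + \frac{\sqrt{2}}{8}$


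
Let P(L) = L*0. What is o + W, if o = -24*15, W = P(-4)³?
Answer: -360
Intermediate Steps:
P(L) = 0
W = 0 (W = 0³ = 0)
o = -360
o + W = -360 + 0 = -360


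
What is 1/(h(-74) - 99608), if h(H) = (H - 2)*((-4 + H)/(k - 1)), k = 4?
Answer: -1/97632 ≈ -1.0243e-5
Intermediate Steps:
h(H) = (-2 + H)*(-4/3 + H/3) (h(H) = (H - 2)*((-4 + H)/(4 - 1)) = (-2 + H)*((-4 + H)/3) = (-2 + H)*((-4 + H)*(1/3)) = (-2 + H)*(-4/3 + H/3))
1/(h(-74) - 99608) = 1/((8/3 - 2*(-74) + (1/3)*(-74)**2) - 99608) = 1/((8/3 + 148 + (1/3)*5476) - 99608) = 1/((8/3 + 148 + 5476/3) - 99608) = 1/(1976 - 99608) = 1/(-97632) = -1/97632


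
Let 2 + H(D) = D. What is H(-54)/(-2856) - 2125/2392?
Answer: -105983/121992 ≈ -0.86877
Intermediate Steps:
H(D) = -2 + D
H(-54)/(-2856) - 2125/2392 = (-2 - 54)/(-2856) - 2125/2392 = -56*(-1/2856) - 2125*1/2392 = 1/51 - 2125/2392 = -105983/121992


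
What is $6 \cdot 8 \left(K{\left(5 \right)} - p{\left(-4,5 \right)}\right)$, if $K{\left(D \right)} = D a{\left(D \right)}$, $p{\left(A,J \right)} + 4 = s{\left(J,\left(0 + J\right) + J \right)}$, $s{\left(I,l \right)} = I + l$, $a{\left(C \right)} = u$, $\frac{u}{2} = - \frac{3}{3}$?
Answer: $-1008$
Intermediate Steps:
$u = -2$ ($u = 2 \left(- \frac{3}{3}\right) = 2 \left(\left(-3\right) \frac{1}{3}\right) = 2 \left(-1\right) = -2$)
$a{\left(C \right)} = -2$
$p{\left(A,J \right)} = -4 + 3 J$ ($p{\left(A,J \right)} = -4 + \left(J + \left(\left(0 + J\right) + J\right)\right) = -4 + \left(J + \left(J + J\right)\right) = -4 + \left(J + 2 J\right) = -4 + 3 J$)
$K{\left(D \right)} = - 2 D$ ($K{\left(D \right)} = D \left(-2\right) = - 2 D$)
$6 \cdot 8 \left(K{\left(5 \right)} - p{\left(-4,5 \right)}\right) = 6 \cdot 8 \left(\left(-2\right) 5 - \left(-4 + 3 \cdot 5\right)\right) = 48 \left(-10 - \left(-4 + 15\right)\right) = 48 \left(-10 - 11\right) = 48 \left(-21\right) = -1008$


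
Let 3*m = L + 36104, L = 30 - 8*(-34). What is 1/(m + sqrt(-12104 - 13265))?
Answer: 109218/1325625157 - 9*I*sqrt(25369)/1325625157 ≈ 8.239e-5 - 1.0814e-6*I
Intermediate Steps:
L = 302 (L = 30 + 272 = 302)
m = 36406/3 (m = (302 + 36104)/3 = (1/3)*36406 = 36406/3 ≈ 12135.)
1/(m + sqrt(-12104 - 13265)) = 1/(36406/3 + sqrt(-12104 - 13265)) = 1/(36406/3 + sqrt(-25369)) = 1/(36406/3 + I*sqrt(25369))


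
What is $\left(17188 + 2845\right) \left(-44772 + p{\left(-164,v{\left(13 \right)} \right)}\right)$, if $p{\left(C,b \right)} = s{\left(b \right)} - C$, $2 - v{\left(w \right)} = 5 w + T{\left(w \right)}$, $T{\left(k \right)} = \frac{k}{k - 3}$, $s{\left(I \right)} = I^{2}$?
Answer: $- \frac{81080582583}{100} \approx -8.1081 \cdot 10^{8}$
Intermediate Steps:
$T{\left(k \right)} = \frac{k}{-3 + k}$
$v{\left(w \right)} = 2 - 5 w - \frac{w}{-3 + w}$ ($v{\left(w \right)} = 2 - \left(5 w + \frac{w}{-3 + w}\right) = 2 - 5 w - \frac{w}{-3 + w}$)
$p{\left(C,b \right)} = b^{2} - C$
$\left(17188 + 2845\right) \left(-44772 + p{\left(-164,v{\left(13 \right)} \right)}\right) = \left(17188 + 2845\right) \left(-44772 - \left(-164 - \left(\frac{\left(-1\right) 13 + \left(-3 + 13\right) \left(2 - 65\right)}{-3 + 13}\right)^{2}\right)\right) = 20033 \left(-44772 + \left(\left(\frac{-13 + 10 \left(2 - 65\right)}{10}\right)^{2} + 164\right)\right) = 20033 \left(-44772 + \left(\left(\frac{-13 + 10 \left(-63\right)}{10}\right)^{2} + 164\right)\right) = 20033 \left(-44772 + \left(\left(\frac{-13 - 630}{10}\right)^{2} + 164\right)\right) = 20033 \left(-44772 + \left(\left(\frac{1}{10} \left(-643\right)\right)^{2} + 164\right)\right) = 20033 \left(-44772 + \left(\left(- \frac{643}{10}\right)^{2} + 164\right)\right) = 20033 \left(-44772 + \left(\frac{413449}{100} + 164\right)\right) = 20033 \left(-44772 + \frac{429849}{100}\right) = 20033 \left(- \frac{4047351}{100}\right) = - \frac{81080582583}{100}$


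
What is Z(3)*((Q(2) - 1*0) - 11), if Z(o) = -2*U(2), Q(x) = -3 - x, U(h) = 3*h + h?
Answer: 256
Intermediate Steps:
U(h) = 4*h
Z(o) = -16 (Z(o) = -8*2 = -2*8 = -16)
Z(3)*((Q(2) - 1*0) - 11) = -16*(((-3 - 1*2) - 1*0) - 11) = -16*(((-3 - 2) + 0) - 11) = -16*((-5 + 0) - 11) = -16*(-5 - 11) = -16*(-16) = 256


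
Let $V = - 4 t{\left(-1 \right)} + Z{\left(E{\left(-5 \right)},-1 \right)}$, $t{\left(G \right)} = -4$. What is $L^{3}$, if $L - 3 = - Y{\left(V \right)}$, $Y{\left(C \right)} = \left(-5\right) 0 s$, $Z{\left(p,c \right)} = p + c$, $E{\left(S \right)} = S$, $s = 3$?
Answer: $27$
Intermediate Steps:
$Z{\left(p,c \right)} = c + p$
$V = 10$ ($V = \left(-4\right) \left(-4\right) - 6 = 16 - 6 = 10$)
$Y{\left(C \right)} = 0$ ($Y{\left(C \right)} = \left(-5\right) 0 \cdot 3 = 0 \cdot 3 = 0$)
$L = 3$ ($L = 3 - 0 = 3 + 0 = 3$)
$L^{3} = 3^{3} = 27$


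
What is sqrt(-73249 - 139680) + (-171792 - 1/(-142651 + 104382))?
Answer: -6574308047/38269 + I*sqrt(212929) ≈ -1.7179e+5 + 461.44*I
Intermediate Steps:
sqrt(-73249 - 139680) + (-171792 - 1/(-142651 + 104382)) = sqrt(-212929) + (-171792 - 1/(-38269)) = I*sqrt(212929) + (-171792 - 1*(-1/38269)) = I*sqrt(212929) + (-171792 + 1/38269) = I*sqrt(212929) - 6574308047/38269 = -6574308047/38269 + I*sqrt(212929)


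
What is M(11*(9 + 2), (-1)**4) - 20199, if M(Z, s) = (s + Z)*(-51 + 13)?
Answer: -24835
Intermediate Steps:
M(Z, s) = -38*Z - 38*s (M(Z, s) = (Z + s)*(-38) = -38*Z - 38*s)
M(11*(9 + 2), (-1)**4) - 20199 = (-418*(9 + 2) - 38*(-1)**4) - 20199 = (-418*11 - 38*1) - 20199 = (-38*121 - 38) - 20199 = (-4598 - 38) - 20199 = -4636 - 20199 = -24835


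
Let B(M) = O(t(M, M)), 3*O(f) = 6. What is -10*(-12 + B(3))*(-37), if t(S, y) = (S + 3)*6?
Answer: -3700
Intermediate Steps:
t(S, y) = 18 + 6*S (t(S, y) = (3 + S)*6 = 18 + 6*S)
O(f) = 2 (O(f) = (⅓)*6 = 2)
B(M) = 2
-10*(-12 + B(3))*(-37) = -10*(-12 + 2)*(-37) = -10*(-10)*(-37) = 100*(-37) = -3700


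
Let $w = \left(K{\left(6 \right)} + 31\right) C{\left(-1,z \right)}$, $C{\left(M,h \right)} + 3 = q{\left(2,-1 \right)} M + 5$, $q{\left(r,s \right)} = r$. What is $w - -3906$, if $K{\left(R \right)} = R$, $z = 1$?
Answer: $3906$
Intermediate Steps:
$C{\left(M,h \right)} = 2 + 2 M$ ($C{\left(M,h \right)} = -3 + \left(2 M + 5\right) = -3 + \left(5 + 2 M\right) = 2 + 2 M$)
$w = 0$ ($w = \left(6 + 31\right) \left(2 + 2 \left(-1\right)\right) = 37 \left(2 - 2\right) = 37 \cdot 0 = 0$)
$w - -3906 = 0 - -3906 = 0 + 3906 = 3906$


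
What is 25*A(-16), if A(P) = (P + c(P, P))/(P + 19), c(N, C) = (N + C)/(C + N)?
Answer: -125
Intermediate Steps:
c(N, C) = 1 (c(N, C) = (C + N)/(C + N) = 1)
A(P) = (1 + P)/(19 + P) (A(P) = (P + 1)/(P + 19) = (1 + P)/(19 + P))
25*A(-16) = 25*((1 - 16)/(19 - 16)) = 25*(-15/3) = 25*((⅓)*(-15)) = 25*(-5) = -125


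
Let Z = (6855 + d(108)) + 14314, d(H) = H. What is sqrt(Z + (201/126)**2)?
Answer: sqrt(37537117)/42 ≈ 145.88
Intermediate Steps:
Z = 21277 (Z = (6855 + 108) + 14314 = 6963 + 14314 = 21277)
sqrt(Z + (201/126)**2) = sqrt(21277 + (201/126)**2) = sqrt(21277 + (201*(1/126))**2) = sqrt(21277 + (67/42)**2) = sqrt(21277 + 4489/1764) = sqrt(37537117/1764) = sqrt(37537117)/42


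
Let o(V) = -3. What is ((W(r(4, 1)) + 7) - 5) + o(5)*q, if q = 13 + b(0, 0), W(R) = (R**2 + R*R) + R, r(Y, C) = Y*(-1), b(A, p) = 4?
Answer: -21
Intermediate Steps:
r(Y, C) = -Y
W(R) = R + 2*R**2 (W(R) = (R**2 + R**2) + R = 2*R**2 + R = R + 2*R**2)
q = 17 (q = 13 + 4 = 17)
((W(r(4, 1)) + 7) - 5) + o(5)*q = (((-1*4)*(1 + 2*(-1*4)) + 7) - 5) - 3*17 = ((-4*(1 + 2*(-4)) + 7) - 5) - 51 = ((-4*(1 - 8) + 7) - 5) - 51 = ((-4*(-7) + 7) - 5) - 51 = ((28 + 7) - 5) - 51 = (35 - 5) - 51 = 30 - 51 = -21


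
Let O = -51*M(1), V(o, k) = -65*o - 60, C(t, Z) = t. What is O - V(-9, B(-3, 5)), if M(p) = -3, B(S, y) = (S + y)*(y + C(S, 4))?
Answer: -372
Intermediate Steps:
B(S, y) = (S + y)² (B(S, y) = (S + y)*(y + S) = (S + y)*(S + y) = (S + y)²)
V(o, k) = -60 - 65*o
O = 153 (O = -51*(-3) = 153)
O - V(-9, B(-3, 5)) = 153 - (-60 - 65*(-9)) = 153 - (-60 + 585) = 153 - 1*525 = 153 - 525 = -372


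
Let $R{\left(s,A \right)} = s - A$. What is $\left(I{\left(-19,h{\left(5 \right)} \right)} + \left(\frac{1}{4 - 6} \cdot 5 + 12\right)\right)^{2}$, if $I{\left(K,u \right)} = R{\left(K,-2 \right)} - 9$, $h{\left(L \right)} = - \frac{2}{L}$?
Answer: $\frac{1089}{4} \approx 272.25$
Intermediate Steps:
$I{\left(K,u \right)} = -7 + K$ ($I{\left(K,u \right)} = \left(K - -2\right) - 9 = \left(K + 2\right) - 9 = \left(2 + K\right) - 9 = -7 + K$)
$\left(I{\left(-19,h{\left(5 \right)} \right)} + \left(\frac{1}{4 - 6} \cdot 5 + 12\right)\right)^{2} = \left(\left(-7 - 19\right) + \left(\frac{1}{4 - 6} \cdot 5 + 12\right)\right)^{2} = \left(-26 + \left(\frac{1}{-2} \cdot 5 + 12\right)\right)^{2} = \left(-26 + \left(\left(- \frac{1}{2}\right) 5 + 12\right)\right)^{2} = \left(-26 + \left(- \frac{5}{2} + 12\right)\right)^{2} = \left(-26 + \frac{19}{2}\right)^{2} = \left(- \frac{33}{2}\right)^{2} = \frac{1089}{4}$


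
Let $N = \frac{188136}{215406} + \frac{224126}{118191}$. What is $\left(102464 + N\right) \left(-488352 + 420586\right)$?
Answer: $- \frac{3273733632330604604}{471463899} \approx -6.9438 \cdot 10^{9}$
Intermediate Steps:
$N = \frac{1305816058}{471463899}$ ($N = 188136 \cdot \frac{1}{215406} + 224126 \cdot \frac{1}{118191} = \frac{3484}{3989} + \frac{224126}{118191} = \frac{1305816058}{471463899} \approx 2.7697$)
$\left(102464 + N\right) \left(-488352 + 420586\right) = \left(102464 + \frac{1305816058}{471463899}\right) \left(-488352 + 420586\right) = \frac{48309382763194}{471463899} \left(-67766\right) = - \frac{3273733632330604604}{471463899}$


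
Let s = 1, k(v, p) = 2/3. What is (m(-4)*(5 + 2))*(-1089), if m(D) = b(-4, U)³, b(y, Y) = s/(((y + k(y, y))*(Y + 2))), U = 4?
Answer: 7623/8000 ≈ 0.95288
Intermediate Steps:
k(v, p) = ⅔ (k(v, p) = 2*(⅓) = ⅔)
b(y, Y) = 1/((2 + Y)*(⅔ + y)) (b(y, Y) = 1/((y + ⅔)*(Y + 2)) = 1/((⅔ + y)*(2 + Y)) = 1/((2 + Y)*(⅔ + y)))
m(D) = -1/8000 (m(D) = (3/(4 + 2*4 + 6*(-4) + 3*4*(-4)))³ = (3/(4 + 8 - 24 - 48))³ = (3/(-60))³ = (3*(-1/60))³ = (-1/20)³ = -1/8000)
(m(-4)*(5 + 2))*(-1089) = -(5 + 2)/8000*(-1089) = -1/8000*7*(-1089) = -7/8000*(-1089) = 7623/8000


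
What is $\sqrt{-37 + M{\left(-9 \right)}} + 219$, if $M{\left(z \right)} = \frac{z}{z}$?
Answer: $219 + 6 i \approx 219.0 + 6.0 i$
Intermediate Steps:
$M{\left(z \right)} = 1$
$\sqrt{-37 + M{\left(-9 \right)}} + 219 = \sqrt{-37 + 1} + 219 = \sqrt{-36} + 219 = 6 i + 219 = 219 + 6 i$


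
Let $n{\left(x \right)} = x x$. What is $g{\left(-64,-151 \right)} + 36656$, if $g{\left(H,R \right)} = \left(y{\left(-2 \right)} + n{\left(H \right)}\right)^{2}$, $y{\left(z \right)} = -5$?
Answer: $16772937$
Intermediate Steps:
$n{\left(x \right)} = x^{2}$
$g{\left(H,R \right)} = \left(-5 + H^{2}\right)^{2}$
$g{\left(-64,-151 \right)} + 36656 = \left(-5 + \left(-64\right)^{2}\right)^{2} + 36656 = \left(-5 + 4096\right)^{2} + 36656 = 4091^{2} + 36656 = 16736281 + 36656 = 16772937$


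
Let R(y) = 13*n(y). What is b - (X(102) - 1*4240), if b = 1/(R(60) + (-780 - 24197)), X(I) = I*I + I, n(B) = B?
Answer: -151618403/24197 ≈ -6266.0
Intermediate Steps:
X(I) = I + I**2 (X(I) = I**2 + I = I + I**2)
R(y) = 13*y
b = -1/24197 (b = 1/(13*60 + (-780 - 24197)) = 1/(780 - 24977) = 1/(-24197) = -1/24197 ≈ -4.1327e-5)
b - (X(102) - 1*4240) = -1/24197 - (102*(1 + 102) - 1*4240) = -1/24197 - (102*103 - 4240) = -1/24197 - (10506 - 4240) = -1/24197 - 1*6266 = -1/24197 - 6266 = -151618403/24197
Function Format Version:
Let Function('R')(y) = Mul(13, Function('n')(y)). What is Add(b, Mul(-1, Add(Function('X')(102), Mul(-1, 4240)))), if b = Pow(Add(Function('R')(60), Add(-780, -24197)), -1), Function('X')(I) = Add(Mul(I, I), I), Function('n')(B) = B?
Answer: Rational(-151618403, 24197) ≈ -6266.0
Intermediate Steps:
Function('X')(I) = Add(I, Pow(I, 2)) (Function('X')(I) = Add(Pow(I, 2), I) = Add(I, Pow(I, 2)))
Function('R')(y) = Mul(13, y)
b = Rational(-1, 24197) (b = Pow(Add(Mul(13, 60), Add(-780, -24197)), -1) = Pow(Add(780, -24977), -1) = Pow(-24197, -1) = Rational(-1, 24197) ≈ -4.1327e-5)
Add(b, Mul(-1, Add(Function('X')(102), Mul(-1, 4240)))) = Add(Rational(-1, 24197), Mul(-1, Add(Mul(102, Add(1, 102)), Mul(-1, 4240)))) = Add(Rational(-1, 24197), Mul(-1, Add(Mul(102, 103), -4240))) = Add(Rational(-1, 24197), Mul(-1, Add(10506, -4240))) = Add(Rational(-1, 24197), Mul(-1, 6266)) = Add(Rational(-1, 24197), -6266) = Rational(-151618403, 24197)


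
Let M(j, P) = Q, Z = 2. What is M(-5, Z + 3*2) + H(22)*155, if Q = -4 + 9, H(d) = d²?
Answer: 75025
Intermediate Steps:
Q = 5
M(j, P) = 5
M(-5, Z + 3*2) + H(22)*155 = 5 + 22²*155 = 5 + 484*155 = 5 + 75020 = 75025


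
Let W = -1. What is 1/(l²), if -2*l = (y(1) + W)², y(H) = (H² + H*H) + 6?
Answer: 4/2401 ≈ 0.0016660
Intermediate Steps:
y(H) = 6 + 2*H² (y(H) = (H² + H²) + 6 = 2*H² + 6 = 6 + 2*H²)
l = -49/2 (l = -((6 + 2*1²) - 1)²/2 = -((6 + 2*1) - 1)²/2 = -((6 + 2) - 1)²/2 = -(8 - 1)²/2 = -½*7² = -½*49 = -49/2 ≈ -24.500)
1/(l²) = 1/((-49/2)²) = 1/(2401/4) = 4/2401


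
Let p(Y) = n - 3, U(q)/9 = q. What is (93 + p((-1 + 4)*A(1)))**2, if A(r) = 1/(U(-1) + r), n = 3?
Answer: 8649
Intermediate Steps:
U(q) = 9*q
A(r) = 1/(-9 + r) (A(r) = 1/(9*(-1) + r) = 1/(-9 + r))
p(Y) = 0 (p(Y) = 3 - 3 = 0)
(93 + p((-1 + 4)*A(1)))**2 = (93 + 0)**2 = 93**2 = 8649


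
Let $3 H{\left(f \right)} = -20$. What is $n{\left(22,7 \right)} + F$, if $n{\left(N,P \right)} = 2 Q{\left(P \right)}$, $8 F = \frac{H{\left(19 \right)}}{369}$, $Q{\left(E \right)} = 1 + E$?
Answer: $\frac{35419}{2214} \approx 15.998$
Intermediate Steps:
$H{\left(f \right)} = - \frac{20}{3}$ ($H{\left(f \right)} = \frac{1}{3} \left(-20\right) = - \frac{20}{3}$)
$F = - \frac{5}{2214}$ ($F = \frac{\left(- \frac{20}{3}\right) \frac{1}{369}}{8} = \frac{1}{8} \left(- \frac{20}{1107}\right) = - \frac{5}{2214} \approx -0.0022584$)
$n{\left(N,P \right)} = 2 + 2 P$ ($n{\left(N,P \right)} = 2 \left(1 + P\right) = 2 + 2 P$)
$n{\left(22,7 \right)} + F = \left(2 + 2 \cdot 7\right) - \frac{5}{2214} = \left(2 + 14\right) - \frac{5}{2214} = 16 - \frac{5}{2214} = \frac{35419}{2214}$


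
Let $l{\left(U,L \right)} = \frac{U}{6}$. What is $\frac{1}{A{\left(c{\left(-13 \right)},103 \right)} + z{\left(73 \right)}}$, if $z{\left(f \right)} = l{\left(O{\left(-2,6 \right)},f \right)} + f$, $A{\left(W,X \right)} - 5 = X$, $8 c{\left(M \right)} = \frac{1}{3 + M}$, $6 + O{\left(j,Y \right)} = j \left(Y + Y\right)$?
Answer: $\frac{1}{176} \approx 0.0056818$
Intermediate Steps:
$O{\left(j,Y \right)} = -6 + 2 Y j$ ($O{\left(j,Y \right)} = -6 + j \left(Y + Y\right) = -6 + j 2 Y = -6 + 2 Y j$)
$c{\left(M \right)} = \frac{1}{8 \left(3 + M\right)}$
$A{\left(W,X \right)} = 5 + X$
$l{\left(U,L \right)} = \frac{U}{6}$ ($l{\left(U,L \right)} = U \frac{1}{6} = \frac{U}{6}$)
$z{\left(f \right)} = -5 + f$ ($z{\left(f \right)} = \frac{-6 + 2 \cdot 6 \left(-2\right)}{6} + f = \frac{-6 - 24}{6} + f = \frac{1}{6} \left(-30\right) + f = -5 + f$)
$\frac{1}{A{\left(c{\left(-13 \right)},103 \right)} + z{\left(73 \right)}} = \frac{1}{\left(5 + 103\right) + \left(-5 + 73\right)} = \frac{1}{108 + 68} = \frac{1}{176}$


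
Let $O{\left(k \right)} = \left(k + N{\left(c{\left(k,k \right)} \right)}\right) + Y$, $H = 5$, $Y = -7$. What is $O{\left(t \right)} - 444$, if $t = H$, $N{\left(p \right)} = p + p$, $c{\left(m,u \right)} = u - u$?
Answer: $-446$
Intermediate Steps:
$c{\left(m,u \right)} = 0$
$N{\left(p \right)} = 2 p$
$t = 5$
$O{\left(k \right)} = -7 + k$ ($O{\left(k \right)} = \left(k + 2 \cdot 0\right) - 7 = \left(k + 0\right) - 7 = k - 7 = -7 + k$)
$O{\left(t \right)} - 444 = \left(-7 + 5\right) - 444 = -2 - 444 = -446$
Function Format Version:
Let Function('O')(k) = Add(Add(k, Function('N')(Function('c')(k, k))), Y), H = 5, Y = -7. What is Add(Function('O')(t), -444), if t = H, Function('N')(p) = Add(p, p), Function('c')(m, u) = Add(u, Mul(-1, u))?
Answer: -446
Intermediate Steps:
Function('c')(m, u) = 0
Function('N')(p) = Mul(2, p)
t = 5
Function('O')(k) = Add(-7, k) (Function('O')(k) = Add(Add(k, Mul(2, 0)), -7) = Add(Add(k, 0), -7) = Add(k, -7) = Add(-7, k))
Add(Function('O')(t), -444) = Add(Add(-7, 5), -444) = Add(-2, -444) = -446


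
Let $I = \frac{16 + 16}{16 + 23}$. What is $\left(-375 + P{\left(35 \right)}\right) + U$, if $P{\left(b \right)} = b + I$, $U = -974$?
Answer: $- \frac{51214}{39} \approx -1313.2$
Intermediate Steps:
$I = \frac{32}{39} \approx 0.82051$
$P{\left(b \right)} = \frac{32}{39} + b$ ($P{\left(b \right)} = b + \frac{32}{39} = \frac{32}{39} + b$)
$\left(-375 + P{\left(35 \right)}\right) + U = \left(-375 + \left(\frac{32}{39} + 35\right)\right) - 974 = \left(-375 + \frac{1397}{39}\right) - 974 = - \frac{13228}{39} - 974 = - \frac{51214}{39}$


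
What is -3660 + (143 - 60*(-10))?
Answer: -2917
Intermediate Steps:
-3660 + (143 - 60*(-10)) = -3660 + (143 + 600) = -3660 + 743 = -2917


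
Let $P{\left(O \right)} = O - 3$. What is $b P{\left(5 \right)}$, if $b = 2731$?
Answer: $5462$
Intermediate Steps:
$P{\left(O \right)} = -3 + O$ ($P{\left(O \right)} = O - 3 = -3 + O$)
$b P{\left(5 \right)} = 2731 \left(-3 + 5\right) = 2731 \cdot 2 = 5462$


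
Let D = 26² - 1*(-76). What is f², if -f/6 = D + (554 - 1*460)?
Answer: 25765776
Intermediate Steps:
D = 752 (D = 676 + 76 = 752)
f = -5076 (f = -6*(752 + (554 - 1*460)) = -6*(752 + (554 - 460)) = -6*(752 + 94) = -6*846 = -5076)
f² = (-5076)² = 25765776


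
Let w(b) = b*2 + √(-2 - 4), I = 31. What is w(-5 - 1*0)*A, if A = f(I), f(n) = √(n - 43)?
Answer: 2*I*√3*(-10 + I*√6) ≈ -8.4853 - 34.641*I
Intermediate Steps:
w(b) = 2*b + I*√6 (w(b) = 2*b + √(-6) = 2*b + I*√6)
f(n) = √(-43 + n)
A = 2*I*√3 (A = √(-43 + 31) = √(-12) = 2*I*√3 ≈ 3.4641*I)
w(-5 - 1*0)*A = (2*(-5 - 1*0) + I*√6)*(2*I*√3) = (2*(-5 + 0) + I*√6)*(2*I*√3) = (2*(-5) + I*√6)*(2*I*√3) = (-10 + I*√6)*(2*I*√3) = 2*I*√3*(-10 + I*√6)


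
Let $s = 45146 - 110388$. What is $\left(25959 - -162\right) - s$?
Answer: $91363$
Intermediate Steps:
$s = -65242$
$\left(25959 - -162\right) - s = \left(25959 - -162\right) - -65242 = \left(25959 + 162\right) + 65242 = 26121 + 65242 = 91363$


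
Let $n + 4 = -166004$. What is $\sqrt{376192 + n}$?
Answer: $2 \sqrt{52546} \approx 458.46$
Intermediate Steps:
$n = -166008$ ($n = -4 - 166004 = -166008$)
$\sqrt{376192 + n} = \sqrt{376192 - 166008} = \sqrt{210184} = 2 \sqrt{52546}$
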